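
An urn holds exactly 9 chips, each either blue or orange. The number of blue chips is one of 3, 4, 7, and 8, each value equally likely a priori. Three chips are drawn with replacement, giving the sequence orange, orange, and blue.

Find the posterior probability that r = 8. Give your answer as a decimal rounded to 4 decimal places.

0.0328

Compute the likelihood of the observed sequence for each case: P(data | r = 3) = (6/9)(6/9)(3/9) = 4/27; P(data | r = 4) = (5/9)(5/9)(4/9) = 100/729; P(data | r = 7) = (2/9)(2/9)(7/9) = 28/729; P(data | r = 8) = (1/9)(1/9)(8/9) = 8/729.
Weighting by the prior gives 1/4 · 4/27 = 1/27, 1/4 · 100/729 = 25/729, 1/4 · 28/729 = 7/729, 1/4 · 8/729 = 2/729; summing to 61/729.
Hence P(r = 8 | data) = (2/729) / (61/729) = 2/61.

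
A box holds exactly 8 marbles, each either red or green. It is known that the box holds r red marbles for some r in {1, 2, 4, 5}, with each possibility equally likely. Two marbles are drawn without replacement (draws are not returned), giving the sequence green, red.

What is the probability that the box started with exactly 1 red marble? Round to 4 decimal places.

Under each hypothesis, the probability of the observed sequence is: P(data | r = 1) = (7/8)(1/7) = 1/8; P(data | r = 2) = (6/8)(2/7) = 3/14; P(data | r = 4) = (4/8)(4/7) = 2/7; P(data | r = 5) = (3/8)(5/7) = 15/56.
Weighting by the prior gives 1/4 · 1/8 = 1/32, 1/4 · 3/14 = 3/56, 1/4 · 2/7 = 1/14, 1/4 · 15/56 = 15/224; with total 25/112.
Hence P(r = 1 | data) = (1/32) / (25/112) = 7/50.

0.1400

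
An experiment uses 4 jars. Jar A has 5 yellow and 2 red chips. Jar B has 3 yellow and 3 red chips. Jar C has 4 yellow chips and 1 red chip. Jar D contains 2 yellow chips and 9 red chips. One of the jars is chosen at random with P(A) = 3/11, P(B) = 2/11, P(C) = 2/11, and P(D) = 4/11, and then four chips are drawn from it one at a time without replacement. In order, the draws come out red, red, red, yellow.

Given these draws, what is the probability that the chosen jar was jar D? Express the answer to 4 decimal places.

For each hypothesis, P(data | H) works out to: P(data | jar A) = (2/7)(1/6)(0/5) = 0; P(data | jar B) = (3/6)(2/5)(1/4)(3/3) = 0.05; P(data | jar C) = (1/5)(0/4) = 0; P(data | jar D) = (9/11)(8/10)(7/9)(2/8) = 0.12727.
Weighting by the prior gives 3/11 · 0 = 0, 2/11 · 0.05 = 0.0090909, 2/11 · 0 = 0, 4/11 · 0.12727 = 0.046281; with total 0.055372.
Hence P(jar D | data) = (0.046281) / (0.055372) = 0.83582.

0.8358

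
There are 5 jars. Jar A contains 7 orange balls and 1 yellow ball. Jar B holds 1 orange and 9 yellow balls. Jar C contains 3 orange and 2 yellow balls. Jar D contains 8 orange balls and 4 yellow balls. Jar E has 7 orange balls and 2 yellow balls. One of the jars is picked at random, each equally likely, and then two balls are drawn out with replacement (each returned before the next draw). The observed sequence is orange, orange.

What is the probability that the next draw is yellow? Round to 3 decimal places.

The likelihood of the observed sequence under each hypothesis: P(data | jar A) = (7/8)(7/8) = 0.76562; P(data | jar B) = (1/10)(1/10) = 0.01; P(data | jar C) = (3/5)(3/5) = 0.36; P(data | jar D) = (8/12)(8/12) = 0.44444; P(data | jar E) = (7/9)(7/9) = 0.60494.
Weighting by the prior gives 1/5 · 0.76562 = 0.15313, 1/5 · 0.01 = 0.002, 1/5 · 0.36 = 0.072, 1/5 · 0.44444 = 0.088889, 1/5 · 0.60494 = 0.12099; with total 0.437.
Dividing through by the total gives posterior P(jar A | data) = 0.3504, P(jar B | data) = 0.0045766, P(jar C | data) = 0.16476, P(jar D | data) = 0.20341, P(jar E | data) = 0.27686.
Averaging over the posterior, P(yellow next | data) = (1/8)(0.3504) + (9/10)(0.0045766) + (2/5)(0.16476) + (1/3)(0.20341) + (2/9)(0.27686) = 0.24315.

0.243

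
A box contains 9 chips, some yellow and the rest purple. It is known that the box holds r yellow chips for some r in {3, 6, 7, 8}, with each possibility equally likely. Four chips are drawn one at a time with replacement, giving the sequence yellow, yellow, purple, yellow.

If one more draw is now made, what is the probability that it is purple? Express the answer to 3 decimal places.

0.266

The likelihood of the observed sequence under each hypothesis: P(data | r = 3) = (3/9)(3/9)(6/9)(3/9) = 0.024691; P(data | r = 6) = (6/9)(6/9)(3/9)(6/9) = 0.098765; P(data | r = 7) = (7/9)(7/9)(2/9)(7/9) = 0.10456; P(data | r = 8) = (8/9)(8/9)(1/9)(8/9) = 0.078037.
The prior-weighted likelihoods are 1/4 · 0.024691 = 0.0061728, 1/4 · 0.098765 = 0.024691, 1/4 · 0.10456 = 0.026139, 1/4 · 0.078037 = 0.019509; these sum to 0.076513.
Normalising, the posterior is P(r = 3 | data) = 0.080677, P(r = 6 | data) = 0.32271, P(r = 7 | data) = 0.34163, P(r = 8 | data) = 0.25498.
Averaging over the posterior, P(purple next | data) = (2/3)(0.080677) + (1/3)(0.32271) + (2/9)(0.34163) + (1/9)(0.25498) = 0.2656.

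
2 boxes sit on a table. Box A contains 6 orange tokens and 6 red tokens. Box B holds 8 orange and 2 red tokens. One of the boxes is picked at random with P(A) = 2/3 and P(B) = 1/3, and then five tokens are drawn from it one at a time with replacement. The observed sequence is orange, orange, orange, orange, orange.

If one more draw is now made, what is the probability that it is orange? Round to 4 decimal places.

Compute the likelihood of the observed sequence for each case: P(data | box A) = (6/12)(6/12)(6/12)(6/12)(6/12) = 0.03125; P(data | box B) = (8/10)(8/10)(8/10)(8/10)(8/10) = 0.32768.
The prior-weighted likelihoods are 2/3 · 0.03125 = 0.020833, 1/3 · 0.32768 = 0.10923; these sum to 0.13006.
Dividing through by the total gives posterior P(box A | data) = 0.16018, P(box B | data) = 0.83982.
So P(orange next | data) = Σ P(orange next | H) P(H | data) = (1/2)(0.16018) + (4/5)(0.83982) = 0.75195.

0.7519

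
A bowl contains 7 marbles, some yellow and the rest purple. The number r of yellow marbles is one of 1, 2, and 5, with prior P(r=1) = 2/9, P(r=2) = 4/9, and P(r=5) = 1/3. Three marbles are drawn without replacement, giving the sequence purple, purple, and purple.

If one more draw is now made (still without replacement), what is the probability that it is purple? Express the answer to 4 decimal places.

0.6250

For each hypothesis, P(data | H) works out to: P(data | r = 1) = (6/7)(5/6)(4/5) = 4/7; P(data | r = 2) = (5/7)(4/6)(3/5) = 2/7; P(data | r = 5) = (2/7)(1/6)(0/5) = 0.
Multiplying each by its prior: 2/9 · 4/7 = 8/63, 4/9 · 2/7 = 8/63, 1/3 · 0 = 0; summing to 16/63.
Normalising, the posterior is P(r = 1 | data) = 1/2, P(r = 2 | data) = 1/2, P(r = 5 | data) = 0.
So P(purple next | data) = Σ P(purple next | H) P(H | data) = (3/4)(1/2) + (1/2)(1/2) = 5/8.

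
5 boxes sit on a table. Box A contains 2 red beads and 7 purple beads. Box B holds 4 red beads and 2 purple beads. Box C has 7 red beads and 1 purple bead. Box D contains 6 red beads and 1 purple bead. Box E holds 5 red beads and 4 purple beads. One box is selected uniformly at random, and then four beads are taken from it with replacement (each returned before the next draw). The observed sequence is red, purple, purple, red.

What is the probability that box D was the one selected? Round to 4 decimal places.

0.0897

The likelihood of the observed sequence under each hypothesis: P(data | box A) = (2/9)(7/9)(7/9)(2/9) = 0.029873; P(data | box B) = (4/6)(2/6)(2/6)(4/6) = 0.049383; P(data | box C) = (7/8)(1/8)(1/8)(7/8) = 0.011963; P(data | box D) = (6/7)(1/7)(1/7)(6/7) = 0.014994; P(data | box E) = (5/9)(4/9)(4/9)(5/9) = 0.060966.
Weighting by the prior gives 1/5 · 0.029873 = 0.0059747, 1/5 · 0.049383 = 0.0098765, 1/5 · 0.011963 = 0.0023926, 1/5 · 0.014994 = 0.0029988, 1/5 · 0.060966 = 0.012193; summing to 0.033436.
By Bayes' rule, P(box D | data) = (0.0029988) / (0.033436) = 0.089687.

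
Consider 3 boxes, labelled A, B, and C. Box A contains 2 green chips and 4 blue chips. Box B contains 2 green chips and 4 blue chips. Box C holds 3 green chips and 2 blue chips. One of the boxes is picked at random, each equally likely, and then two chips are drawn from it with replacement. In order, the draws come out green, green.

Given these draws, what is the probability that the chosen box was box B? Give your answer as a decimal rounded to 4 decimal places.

The likelihood of the observed sequence under each hypothesis: P(data | box A) = (2/6)(2/6) = 1/9; P(data | box B) = (2/6)(2/6) = 1/9; P(data | box C) = (3/5)(3/5) = 9/25.
Multiplying each by its prior: 1/3 · 1/9 = 1/27, 1/3 · 1/9 = 1/27, 1/3 · 9/25 = 3/25; summing to 131/675.
Hence P(box B | data) = (1/27) / (131/675) = 25/131.

0.1908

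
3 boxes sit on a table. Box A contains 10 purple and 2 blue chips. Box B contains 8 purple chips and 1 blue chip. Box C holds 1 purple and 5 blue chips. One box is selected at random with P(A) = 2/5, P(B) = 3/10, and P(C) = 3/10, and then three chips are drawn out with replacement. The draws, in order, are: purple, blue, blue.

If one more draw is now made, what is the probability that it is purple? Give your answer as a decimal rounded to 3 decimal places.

Compute the likelihood of the observed sequence for each case: P(data | box A) = (10/12)(2/12)(2/12) = 0.023148; P(data | box B) = (8/9)(1/9)(1/9) = 0.010974; P(data | box C) = (1/6)(5/6)(5/6) = 0.11574.
The prior-weighted likelihoods are 2/5 · 0.023148 = 0.0092593, 3/10 · 0.010974 = 0.0032922, 3/10 · 0.11574 = 0.034722; these sum to 0.047274.
The posterior is then P(box A | data) = 0.19587, P(box B | data) = 0.069641, P(box C | data) = 0.73449.
So P(purple next | data) = Σ P(purple next | H) P(H | data) = (5/6)(0.19587) + (8/9)(0.069641) + (1/6)(0.73449) = 0.34754.

0.348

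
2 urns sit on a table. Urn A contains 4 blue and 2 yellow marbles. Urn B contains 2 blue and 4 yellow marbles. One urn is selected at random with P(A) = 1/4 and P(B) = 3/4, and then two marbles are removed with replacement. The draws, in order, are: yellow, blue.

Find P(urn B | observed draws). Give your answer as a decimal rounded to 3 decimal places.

0.750

For each hypothesis, P(data | H) works out to: P(data | urn A) = (2/6)(4/6) = 2/9; P(data | urn B) = (4/6)(2/6) = 2/9.
Weighting by the prior gives 1/4 · 2/9 = 1/18, 3/4 · 2/9 = 1/6; summing to 2/9.
By Bayes' rule, P(urn B | data) = (1/6) / (2/9) = 3/4.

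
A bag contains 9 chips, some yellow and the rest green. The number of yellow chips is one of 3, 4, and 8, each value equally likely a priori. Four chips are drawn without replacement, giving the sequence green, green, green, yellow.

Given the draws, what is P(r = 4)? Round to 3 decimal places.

For each hypothesis, P(data | H) works out to: P(data | r = 3) = (6/9)(5/8)(4/7)(3/6) = 5/42; P(data | r = 4) = (5/9)(4/8)(3/7)(4/6) = 5/63; P(data | r = 8) = (1/9)(0/8) = 0.
The prior-weighted likelihoods are 1/3 · 5/42 = 5/126, 1/3 · 5/63 = 5/189, 1/3 · 0 = 0; these sum to 25/378.
By Bayes' rule, P(r = 4 | data) = (5/189) / (25/378) = 2/5.

0.400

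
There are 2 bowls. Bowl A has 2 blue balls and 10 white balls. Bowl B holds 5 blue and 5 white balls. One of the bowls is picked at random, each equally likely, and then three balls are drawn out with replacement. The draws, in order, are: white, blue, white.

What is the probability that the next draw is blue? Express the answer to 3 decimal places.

0.340

Under each hypothesis, the probability of the observed sequence is: P(data | bowl A) = (10/12)(2/12)(10/12) = 25/216; P(data | bowl B) = (5/10)(5/10)(5/10) = 1/8.
The prior-weighted likelihoods are 1/2 · 25/216 = 25/432, 1/2 · 1/8 = 1/16; with total 13/108.
The posterior is then P(bowl A | data) = 25/52, P(bowl B | data) = 27/52.
The predictive probability is P(blue next | data) = (1/6)(25/52) + (1/2)(27/52) = 53/156.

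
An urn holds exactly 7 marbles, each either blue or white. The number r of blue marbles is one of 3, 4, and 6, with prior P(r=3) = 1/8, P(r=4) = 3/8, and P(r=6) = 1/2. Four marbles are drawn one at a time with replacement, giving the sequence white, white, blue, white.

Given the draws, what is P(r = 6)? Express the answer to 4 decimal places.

0.0444

Compute the likelihood of the observed sequence for each case: P(data | r = 3) = (4/7)(4/7)(3/7)(4/7) = 0.079967; P(data | r = 4) = (3/7)(3/7)(4/7)(3/7) = 0.044981; P(data | r = 6) = (1/7)(1/7)(6/7)(1/7) = 0.002499.
Multiplying each by its prior: 1/8 · 0.079967 = 0.0099958, 3/8 · 0.044981 = 0.016868, 1/2 · 0.002499 = 0.0012495; summing to 0.028113.
Therefore the posterior P(r = 6 | data) = (0.0012495) / (0.028113) = 0.044444.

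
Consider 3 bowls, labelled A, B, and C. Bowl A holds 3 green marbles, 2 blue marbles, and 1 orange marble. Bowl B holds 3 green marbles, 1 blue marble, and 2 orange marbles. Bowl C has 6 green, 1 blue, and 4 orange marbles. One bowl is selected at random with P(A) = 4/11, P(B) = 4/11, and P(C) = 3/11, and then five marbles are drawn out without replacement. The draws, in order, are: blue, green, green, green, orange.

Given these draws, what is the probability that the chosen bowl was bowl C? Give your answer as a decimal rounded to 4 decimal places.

For each hypothesis, P(data | H) works out to: P(data | bowl A) = (2/6)(3/5)(2/4)(1/3)(1/2) = 0.016667; P(data | bowl B) = (1/6)(3/5)(2/4)(1/3)(2/2) = 0.016667; P(data | bowl C) = (1/11)(6/10)(5/9)(4/8)(4/7) = 0.008658.
Weighting by the prior gives 4/11 · 0.016667 = 0.0060606, 4/11 · 0.016667 = 0.0060606, 3/11 · 0.008658 = 0.0023613; summing to 0.014482.
Hence P(bowl C | data) = (0.0023613) / (0.014482) = 0.16304.

0.1630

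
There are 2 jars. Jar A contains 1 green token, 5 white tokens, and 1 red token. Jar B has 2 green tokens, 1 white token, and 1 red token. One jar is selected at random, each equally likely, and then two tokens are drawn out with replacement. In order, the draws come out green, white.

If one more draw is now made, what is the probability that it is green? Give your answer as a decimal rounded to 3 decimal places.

Under each hypothesis, the probability of the observed sequence is: P(data | jar A) = (1/7)(5/7) = 5/49; P(data | jar B) = (2/4)(1/4) = 1/8.
Multiplying each by its prior: 1/2 · 5/49 = 5/98, 1/2 · 1/8 = 1/16; summing to 89/784.
Dividing through by the total gives posterior P(jar A | data) = 0.44944, P(jar B | data) = 0.55056.
Averaging over the posterior, P(green next | data) = (1/7)(0.44944) + (1/2)(0.55056) = 0.33949.

0.339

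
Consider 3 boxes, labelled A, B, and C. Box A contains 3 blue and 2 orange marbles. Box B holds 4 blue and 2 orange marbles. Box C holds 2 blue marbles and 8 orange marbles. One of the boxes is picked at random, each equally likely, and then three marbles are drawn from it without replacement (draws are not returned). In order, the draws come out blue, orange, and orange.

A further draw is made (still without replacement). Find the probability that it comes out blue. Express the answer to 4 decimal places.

The likelihood of the observed sequence under each hypothesis: P(data | box A) = (3/5)(2/4)(1/3) = 1/10; P(data | box B) = (4/6)(2/5)(1/4) = 1/15; P(data | box C) = (2/10)(8/9)(7/8) = 7/45.
The prior-weighted likelihoods are 1/3 · 1/10 = 1/30, 1/3 · 1/15 = 1/45, 1/3 · 7/45 = 7/135; summing to 29/270.
Normalising, the posterior is P(box A | data) = 9/29, P(box B | data) = 6/29, P(box C | data) = 14/29.
So P(blue next | data) = Σ P(blue next | H) P(H | data) = (1)(9/29) + (1)(6/29) + (1/7)(14/29) = 17/29.

0.5862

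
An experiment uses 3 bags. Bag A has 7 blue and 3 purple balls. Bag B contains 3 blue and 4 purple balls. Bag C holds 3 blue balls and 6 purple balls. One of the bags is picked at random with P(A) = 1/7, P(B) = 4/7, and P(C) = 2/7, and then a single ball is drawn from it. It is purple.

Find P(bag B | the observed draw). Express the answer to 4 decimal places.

0.5832

The likelihood of this draw under each hypothesis: P(data | bag A) = (3/10) = 0.3; P(data | bag B) = (4/7) = 0.57143; P(data | bag C) = (6/9) = 0.66667.
The prior-weighted likelihoods are 1/7 · 0.3 = 0.042857, 4/7 · 0.57143 = 0.32653, 2/7 · 0.66667 = 0.19048; these sum to 0.55986.
Hence P(bag B | data) = (0.32653) / (0.55986) = 0.58323.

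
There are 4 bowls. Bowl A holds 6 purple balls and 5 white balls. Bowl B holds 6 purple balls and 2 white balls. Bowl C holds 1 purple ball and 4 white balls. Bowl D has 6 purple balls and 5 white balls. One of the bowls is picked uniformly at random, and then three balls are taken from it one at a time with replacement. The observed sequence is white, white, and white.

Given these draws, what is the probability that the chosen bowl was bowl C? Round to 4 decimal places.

0.7156

For each hypothesis, P(data | H) works out to: P(data | bowl A) = (5/11)(5/11)(5/11) = 0.093914; P(data | bowl B) = (2/8)(2/8)(2/8) = 0.015625; P(data | bowl C) = (4/5)(4/5)(4/5) = 0.512; P(data | bowl D) = (5/11)(5/11)(5/11) = 0.093914.
The prior-weighted likelihoods are 1/4 · 0.093914 = 0.023479, 1/4 · 0.015625 = 0.0039062, 1/4 · 0.512 = 0.128, 1/4 · 0.093914 = 0.023479; with total 0.17886.
So P(bowl C | data) = (0.128) / (0.17886) = 0.71563.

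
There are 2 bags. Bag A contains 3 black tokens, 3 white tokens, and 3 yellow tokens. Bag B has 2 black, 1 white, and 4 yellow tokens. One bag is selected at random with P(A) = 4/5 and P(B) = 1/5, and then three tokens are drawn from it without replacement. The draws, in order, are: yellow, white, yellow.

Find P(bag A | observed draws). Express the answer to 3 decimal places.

0.714

Compute the likelihood of the observed sequence for each case: P(data | bag A) = (3/9)(3/8)(2/7) = 1/28; P(data | bag B) = (4/7)(1/6)(3/5) = 2/35.
The prior-weighted likelihoods are 4/5 · 1/28 = 1/35, 1/5 · 2/35 = 2/175; these sum to 1/25.
So P(bag A | data) = (1/35) / (1/25) = 5/7.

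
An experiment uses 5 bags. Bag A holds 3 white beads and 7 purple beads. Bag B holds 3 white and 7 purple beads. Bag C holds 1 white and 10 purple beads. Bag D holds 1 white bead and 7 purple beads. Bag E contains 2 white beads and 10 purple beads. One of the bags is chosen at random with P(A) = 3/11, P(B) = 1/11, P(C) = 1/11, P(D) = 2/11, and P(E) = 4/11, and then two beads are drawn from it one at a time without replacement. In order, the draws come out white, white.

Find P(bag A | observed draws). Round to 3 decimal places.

The likelihood of the observed sequence under each hypothesis: P(data | bag A) = (3/10)(2/9) = 1/15; P(data | bag B) = (3/10)(2/9) = 1/15; P(data | bag C) = (1/11)(0/10) = 0; P(data | bag D) = (1/8)(0/7) = 0; P(data | bag E) = (2/12)(1/11) = 1/66.
Multiplying each by its prior: 3/11 · 1/15 = 1/55, 1/11 · 1/15 = 1/165, 1/11 · 0 = 0, 2/11 · 0 = 0, 4/11 · 1/66 = 2/363; with total 18/605.
Therefore the posterior P(bag A | data) = (1/55) / (18/605) = 11/18.

0.611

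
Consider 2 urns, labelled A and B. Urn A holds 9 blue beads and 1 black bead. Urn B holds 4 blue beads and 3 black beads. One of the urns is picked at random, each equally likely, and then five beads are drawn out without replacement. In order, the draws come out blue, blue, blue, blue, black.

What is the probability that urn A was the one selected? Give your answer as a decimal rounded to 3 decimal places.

0.778

For each hypothesis, P(data | H) works out to: P(data | urn A) = (9/10)(8/9)(7/8)(6/7)(1/6) = 1/10; P(data | urn B) = (4/7)(3/6)(2/5)(1/4)(3/3) = 1/35.
Multiplying each by its prior: 1/2 · 1/10 = 1/20, 1/2 · 1/35 = 1/70; summing to 9/140.
Hence P(urn A | data) = (1/20) / (9/140) = 7/9.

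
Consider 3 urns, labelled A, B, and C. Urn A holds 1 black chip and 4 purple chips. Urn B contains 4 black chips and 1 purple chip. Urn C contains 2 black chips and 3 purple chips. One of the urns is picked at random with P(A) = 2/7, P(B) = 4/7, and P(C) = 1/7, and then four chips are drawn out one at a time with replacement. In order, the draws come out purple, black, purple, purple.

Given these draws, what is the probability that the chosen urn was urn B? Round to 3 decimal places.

Compute the likelihood of the observed sequence for each case: P(data | urn A) = (4/5)(1/5)(4/5)(4/5) = 0.1024; P(data | urn B) = (1/5)(4/5)(1/5)(1/5) = 0.0064; P(data | urn C) = (3/5)(2/5)(3/5)(3/5) = 0.0864.
Multiplying each by its prior: 2/7 · 0.1024 = 0.029257, 4/7 · 0.0064 = 0.0036571, 1/7 · 0.0864 = 0.012343; these sum to 0.045257.
Therefore the posterior P(urn B | data) = (0.0036571) / (0.045257) = 0.080808.

0.081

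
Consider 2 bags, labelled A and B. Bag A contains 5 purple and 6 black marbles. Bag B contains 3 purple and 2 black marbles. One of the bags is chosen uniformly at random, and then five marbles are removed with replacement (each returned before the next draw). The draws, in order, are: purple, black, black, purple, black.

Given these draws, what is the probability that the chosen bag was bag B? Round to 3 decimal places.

0.407

For each hypothesis, P(data | H) works out to: P(data | bag A) = (5/11)(6/11)(6/11)(5/11)(6/11) = 0.03353; P(data | bag B) = (3/5)(2/5)(2/5)(3/5)(2/5) = 0.02304.
Weighting by the prior gives 1/2 · 0.03353 = 0.016765, 1/2 · 0.02304 = 0.01152; these sum to 0.028285.
Hence P(bag B | data) = (0.01152) / (0.028285) = 0.40728.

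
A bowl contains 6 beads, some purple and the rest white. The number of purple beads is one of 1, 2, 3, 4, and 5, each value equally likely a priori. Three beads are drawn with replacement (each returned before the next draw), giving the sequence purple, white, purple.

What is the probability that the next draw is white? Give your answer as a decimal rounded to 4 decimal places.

Under each hypothesis, the probability of the observed sequence is: P(data | r = 1) = (1/6)(5/6)(1/6) = 5/216; P(data | r = 2) = (2/6)(4/6)(2/6) = 2/27; P(data | r = 3) = (3/6)(3/6)(3/6) = 1/8; P(data | r = 4) = (4/6)(2/6)(4/6) = 4/27; P(data | r = 5) = (5/6)(1/6)(5/6) = 25/216.
Multiplying each by its prior: 1/5 · 5/216 = 1/216, 1/5 · 2/27 = 2/135, 1/5 · 1/8 = 1/40, 1/5 · 4/27 = 4/135, 1/5 · 25/216 = 5/216; summing to 7/72.
Normalising, the posterior is P(r = 1 | data) = 1/21, P(r = 2 | data) = 16/105, P(r = 3 | data) = 9/35, P(r = 4 | data) = 32/105, P(r = 5 | data) = 5/21.
So P(white next | data) = Σ P(white next | H) P(H | data) = (5/6)(1/21) + (2/3)(16/105) + (1/2)(9/35) + (1/3)(32/105) + (1/6)(5/21) = 37/90.

0.4111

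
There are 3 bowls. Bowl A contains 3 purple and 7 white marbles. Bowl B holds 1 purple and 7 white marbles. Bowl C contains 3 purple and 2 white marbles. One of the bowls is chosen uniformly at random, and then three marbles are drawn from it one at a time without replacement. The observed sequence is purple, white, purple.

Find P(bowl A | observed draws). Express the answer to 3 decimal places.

Compute the likelihood of the observed sequence for each case: P(data | bowl A) = (3/10)(7/9)(2/8) = 7/120; P(data | bowl B) = (1/8)(7/7)(0/6) = 0; P(data | bowl C) = (3/5)(2/4)(2/3) = 1/5.
Weighting by the prior gives 1/3 · 7/120 = 7/360, 1/3 · 0 = 0, 1/3 · 1/5 = 1/15; these sum to 31/360.
Therefore the posterior P(bowl A | data) = (7/360) / (31/360) = 7/31.

0.226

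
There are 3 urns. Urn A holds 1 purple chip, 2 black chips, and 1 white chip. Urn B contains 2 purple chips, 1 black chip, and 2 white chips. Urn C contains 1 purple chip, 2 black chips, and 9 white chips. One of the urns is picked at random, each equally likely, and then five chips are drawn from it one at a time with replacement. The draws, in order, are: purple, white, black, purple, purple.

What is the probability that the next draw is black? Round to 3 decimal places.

0.282

Under each hypothesis, the probability of the observed sequence is: P(data | urn A) = (1/4)(1/4)(2/4)(1/4)(1/4) = 0.0019531; P(data | urn B) = (2/5)(2/5)(1/5)(2/5)(2/5) = 0.00512; P(data | urn C) = (1/12)(9/12)(2/12)(1/12)(1/12) = 7.2338e-05.
The prior-weighted likelihoods are 1/3 · 0.0019531 = 0.00065104, 1/3 · 0.00512 = 0.0017067, 1/3 · 7.2338e-05 = 2.4113e-05; with total 0.0023818.
Normalising, the posterior is P(urn A | data) = 0.27334, P(urn B | data) = 0.71654, P(urn C | data) = 0.010124.
Averaging over the posterior, P(black next | data) = (1/2)(0.27334) + (1/5)(0.71654) + (1/6)(0.010124) = 0.28166.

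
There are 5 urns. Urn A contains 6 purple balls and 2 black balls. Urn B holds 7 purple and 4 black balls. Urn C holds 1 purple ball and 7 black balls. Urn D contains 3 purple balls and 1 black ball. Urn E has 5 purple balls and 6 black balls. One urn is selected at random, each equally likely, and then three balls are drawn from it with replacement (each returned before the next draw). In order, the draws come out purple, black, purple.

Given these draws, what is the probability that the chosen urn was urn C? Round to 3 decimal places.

0.025

For each hypothesis, P(data | H) works out to: P(data | urn A) = (6/8)(2/8)(6/8) = 0.14062; P(data | urn B) = (7/11)(4/11)(7/11) = 0.14726; P(data | urn C) = (1/8)(7/8)(1/8) = 0.013672; P(data | urn D) = (3/4)(1/4)(3/4) = 0.14062; P(data | urn E) = (5/11)(6/11)(5/11) = 0.1127.
Multiplying each by its prior: 1/5 · 0.14062 = 0.028125, 1/5 · 0.14726 = 0.029452, 1/5 · 0.013672 = 0.0027344, 1/5 · 0.14062 = 0.028125, 1/5 · 0.1127 = 0.022539; these sum to 0.11098.
Hence P(urn C | data) = (0.0027344) / (0.11098) = 0.024639.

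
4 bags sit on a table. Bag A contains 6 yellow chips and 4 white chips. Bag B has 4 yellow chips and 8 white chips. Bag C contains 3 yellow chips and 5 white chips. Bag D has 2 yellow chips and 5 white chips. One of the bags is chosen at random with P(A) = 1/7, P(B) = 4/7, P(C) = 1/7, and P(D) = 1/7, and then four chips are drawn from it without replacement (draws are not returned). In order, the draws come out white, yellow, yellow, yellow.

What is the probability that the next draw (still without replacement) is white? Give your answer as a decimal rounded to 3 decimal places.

The likelihood of the observed sequence under each hypothesis: P(data | bag A) = (4/10)(6/9)(5/8)(4/7) = 0.095238; P(data | bag B) = (8/12)(4/11)(3/10)(2/9) = 0.016162; P(data | bag C) = (5/8)(3/7)(2/6)(1/5) = 0.017857; P(data | bag D) = (5/7)(2/6)(1/5)(0/4) = 0.
The prior-weighted likelihoods are 1/7 · 0.095238 = 0.013605, 4/7 · 0.016162 = 0.0092352, 1/7 · 0.017857 = 0.002551, 1/7 · 0 = 0; these sum to 0.025392.
Normalising, the posterior is P(bag A | data) = 0.53582, P(bag B | data) = 0.36371, P(bag C | data) = 0.10047, P(bag D | data) = 0.
Averaging over the posterior, P(white next | data) = (1/2)(0.53582) + (7/8)(0.36371) + (1)(0.10047) = 0.68662.

0.687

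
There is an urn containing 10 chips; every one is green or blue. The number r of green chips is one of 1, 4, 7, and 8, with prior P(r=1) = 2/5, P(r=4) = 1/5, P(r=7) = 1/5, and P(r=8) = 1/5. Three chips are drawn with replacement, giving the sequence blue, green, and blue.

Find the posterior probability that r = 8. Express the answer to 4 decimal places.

0.0798

Under each hypothesis, the probability of the observed sequence is: P(data | r = 1) = (9/10)(1/10)(9/10) = 0.081; P(data | r = 4) = (6/10)(4/10)(6/10) = 0.144; P(data | r = 7) = (3/10)(7/10)(3/10) = 0.063; P(data | r = 8) = (2/10)(8/10)(2/10) = 0.032.
Weighting by the prior gives 2/5 · 0.081 = 0.0324, 1/5 · 0.144 = 0.0288, 1/5 · 0.063 = 0.0126, 1/5 · 0.032 = 0.0064; summing to 0.0802.
So P(r = 8 | data) = (0.0064) / (0.0802) = 0.0798.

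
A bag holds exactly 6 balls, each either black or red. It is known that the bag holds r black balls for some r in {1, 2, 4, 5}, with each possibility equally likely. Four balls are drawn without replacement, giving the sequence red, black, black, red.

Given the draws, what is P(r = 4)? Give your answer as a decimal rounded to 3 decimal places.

0.500

Compute the likelihood of the observed sequence for each case: P(data | r = 1) = (5/6)(1/5)(0/4) = 0; P(data | r = 2) = (4/6)(2/5)(1/4)(3/3) = 1/15; P(data | r = 4) = (2/6)(4/5)(3/4)(1/3) = 1/15; P(data | r = 5) = (1/6)(5/5)(4/4)(0/3) = 0.
The prior-weighted likelihoods are 1/4 · 0 = 0, 1/4 · 1/15 = 1/60, 1/4 · 1/15 = 1/60, 1/4 · 0 = 0; summing to 1/30.
Therefore the posterior P(r = 4 | data) = (1/60) / (1/30) = 1/2.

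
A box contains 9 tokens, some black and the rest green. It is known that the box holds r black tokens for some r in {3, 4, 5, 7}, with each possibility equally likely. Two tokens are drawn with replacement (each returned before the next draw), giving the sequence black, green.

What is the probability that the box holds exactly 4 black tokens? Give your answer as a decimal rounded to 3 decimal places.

0.278

Under each hypothesis, the probability of the observed sequence is: P(data | r = 3) = (3/9)(6/9) = 2/9; P(data | r = 4) = (4/9)(5/9) = 20/81; P(data | r = 5) = (5/9)(4/9) = 20/81; P(data | r = 7) = (7/9)(2/9) = 14/81.
The prior-weighted likelihoods are 1/4 · 2/9 = 1/18, 1/4 · 20/81 = 5/81, 1/4 · 20/81 = 5/81, 1/4 · 14/81 = 7/162; with total 2/9.
So P(r = 4 | data) = (5/81) / (2/9) = 5/18.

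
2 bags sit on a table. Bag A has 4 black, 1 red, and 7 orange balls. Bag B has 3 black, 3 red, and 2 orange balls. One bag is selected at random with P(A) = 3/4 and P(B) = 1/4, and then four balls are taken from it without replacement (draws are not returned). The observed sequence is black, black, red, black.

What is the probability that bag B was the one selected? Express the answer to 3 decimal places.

0.639

The likelihood of the observed sequence under each hypothesis: P(data | bag A) = (4/12)(3/11)(1/10)(2/9) = 0.0020202; P(data | bag B) = (3/8)(2/7)(3/6)(1/5) = 0.010714.
Weighting by the prior gives 3/4 · 0.0020202 = 0.0015152, 1/4 · 0.010714 = 0.0026786; with total 0.0041937.
So P(bag B | data) = (0.0026786) / (0.0041937) = 0.63871.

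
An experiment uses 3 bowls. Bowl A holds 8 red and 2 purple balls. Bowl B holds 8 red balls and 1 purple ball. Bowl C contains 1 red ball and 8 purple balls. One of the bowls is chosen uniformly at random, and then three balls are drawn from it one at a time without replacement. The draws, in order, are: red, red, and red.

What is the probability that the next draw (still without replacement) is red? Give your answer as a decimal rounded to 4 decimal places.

Compute the likelihood of the observed sequence for each case: P(data | bowl A) = (8/10)(7/9)(6/8) = 7/15; P(data | bowl B) = (8/9)(7/8)(6/7) = 2/3; P(data | bowl C) = (1/9)(0/8) = 0.
The prior-weighted likelihoods are 1/3 · 7/15 = 7/45, 1/3 · 2/3 = 2/9, 1/3 · 0 = 0; these sum to 17/45.
The posterior is then P(bowl A | data) = 7/17, P(bowl B | data) = 10/17, P(bowl C | data) = 0.
So P(red next | data) = Σ P(red next | H) P(H | data) = (5/7)(7/17) + (5/6)(10/17) = 40/51.

0.7843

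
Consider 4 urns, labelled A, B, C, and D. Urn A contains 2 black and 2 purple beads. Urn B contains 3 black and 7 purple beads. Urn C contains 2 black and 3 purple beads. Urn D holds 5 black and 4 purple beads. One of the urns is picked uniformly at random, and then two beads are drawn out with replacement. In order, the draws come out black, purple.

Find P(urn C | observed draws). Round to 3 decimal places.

Compute the likelihood of the observed sequence for each case: P(data | urn A) = (2/4)(2/4) = 0.25; P(data | urn B) = (3/10)(7/10) = 0.21; P(data | urn C) = (2/5)(3/5) = 0.24; P(data | urn D) = (5/9)(4/9) = 0.24691.
Weighting by the prior gives 1/4 · 0.25 = 0.0625, 1/4 · 0.21 = 0.0525, 1/4 · 0.24 = 0.06, 1/4 · 0.24691 = 0.061728; with total 0.23673.
Therefore the posterior P(urn C | data) = (0.06) / (0.23673) = 0.25346.

0.253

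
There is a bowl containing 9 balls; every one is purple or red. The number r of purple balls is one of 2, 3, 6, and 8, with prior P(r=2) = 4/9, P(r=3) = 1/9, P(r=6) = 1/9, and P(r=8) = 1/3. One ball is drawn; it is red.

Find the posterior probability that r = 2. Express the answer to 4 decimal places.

0.7000

Compute the likelihood of this draw for each case: P(data | r = 2) = (7/9) = 7/9; P(data | r = 3) = (6/9) = 2/3; P(data | r = 6) = (3/9) = 1/3; P(data | r = 8) = (1/9) = 1/9.
Weighting by the prior gives 4/9 · 7/9 = 28/81, 1/9 · 2/3 = 2/27, 1/9 · 1/3 = 1/27, 1/3 · 1/9 = 1/27; with total 40/81.
Therefore the posterior P(r = 2 | data) = (28/81) / (40/81) = 7/10.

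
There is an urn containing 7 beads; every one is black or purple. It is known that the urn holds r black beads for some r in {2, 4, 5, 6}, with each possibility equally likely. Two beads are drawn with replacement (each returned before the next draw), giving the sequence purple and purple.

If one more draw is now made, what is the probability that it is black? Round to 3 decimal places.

0.410

For each hypothesis, P(data | H) works out to: P(data | r = 2) = (5/7)(5/7) = 25/49; P(data | r = 4) = (3/7)(3/7) = 9/49; P(data | r = 5) = (2/7)(2/7) = 4/49; P(data | r = 6) = (1/7)(1/7) = 1/49.
The prior-weighted likelihoods are 1/4 · 25/49 = 25/196, 1/4 · 9/49 = 9/196, 1/4 · 4/49 = 1/49, 1/4 · 1/49 = 1/196; summing to 39/196.
The posterior is then P(r = 2 | data) = 25/39, P(r = 4 | data) = 3/13, P(r = 5 | data) = 4/39, P(r = 6 | data) = 1/39.
Averaging over the posterior, P(black next | data) = (2/7)(25/39) + (4/7)(3/13) + (5/7)(4/39) + (6/7)(1/39) = 16/39.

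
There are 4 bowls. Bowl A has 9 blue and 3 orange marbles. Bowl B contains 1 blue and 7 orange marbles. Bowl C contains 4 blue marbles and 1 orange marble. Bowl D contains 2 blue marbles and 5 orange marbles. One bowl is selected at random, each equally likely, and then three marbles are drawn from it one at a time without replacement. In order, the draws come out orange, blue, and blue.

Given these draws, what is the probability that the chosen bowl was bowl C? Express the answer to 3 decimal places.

0.486

Compute the likelihood of the observed sequence for each case: P(data | bowl A) = (3/12)(9/11)(8/10) = 9/55; P(data | bowl B) = (7/8)(1/7)(0/6) = 0; P(data | bowl C) = (1/5)(4/4)(3/3) = 1/5; P(data | bowl D) = (5/7)(2/6)(1/5) = 1/21.
Weighting by the prior gives 1/4 · 9/55 = 9/220, 1/4 · 0 = 0, 1/4 · 1/5 = 1/20, 1/4 · 1/21 = 1/84; with total 95/924.
Hence P(bowl C | data) = (1/20) / (95/924) = 231/475.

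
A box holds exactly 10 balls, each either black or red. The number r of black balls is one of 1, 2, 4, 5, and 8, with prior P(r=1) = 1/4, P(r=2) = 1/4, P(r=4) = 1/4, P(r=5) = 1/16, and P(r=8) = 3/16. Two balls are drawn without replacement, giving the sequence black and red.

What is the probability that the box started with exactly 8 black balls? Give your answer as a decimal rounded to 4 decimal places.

For each hypothesis, P(data | H) works out to: P(data | r = 1) = (1/10)(9/9) = 0.1; P(data | r = 2) = (2/10)(8/9) = 0.17778; P(data | r = 4) = (4/10)(6/9) = 0.26667; P(data | r = 5) = (5/10)(5/9) = 0.27778; P(data | r = 8) = (8/10)(2/9) = 0.17778.
Multiplying each by its prior: 1/4 · 0.1 = 0.025, 1/4 · 0.17778 = 0.044444, 1/4 · 0.26667 = 0.066667, 1/16 · 0.27778 = 0.017361, 3/16 · 0.17778 = 0.033333; summing to 0.18681.
Therefore the posterior P(r = 8 | data) = (0.033333) / (0.18681) = 0.17844.

0.1784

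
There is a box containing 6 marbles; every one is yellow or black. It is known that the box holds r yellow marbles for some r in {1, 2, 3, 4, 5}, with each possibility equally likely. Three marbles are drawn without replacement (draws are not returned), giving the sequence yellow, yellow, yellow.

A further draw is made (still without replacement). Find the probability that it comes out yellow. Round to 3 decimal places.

0.533

Compute the likelihood of the observed sequence for each case: P(data | r = 1) = (1/6)(0/5) = 0; P(data | r = 2) = (2/6)(1/5)(0/4) = 0; P(data | r = 3) = (3/6)(2/5)(1/4) = 1/20; P(data | r = 4) = (4/6)(3/5)(2/4) = 1/5; P(data | r = 5) = (5/6)(4/5)(3/4) = 1/2.
The prior-weighted likelihoods are 1/5 · 0 = 0, 1/5 · 0 = 0, 1/5 · 1/20 = 1/100, 1/5 · 1/5 = 1/25, 1/5 · 1/2 = 1/10; with total 3/20.
The posterior is then P(r = 1 | data) = 0, P(r = 2 | data) = 0, P(r = 3 | data) = 1/15, P(r = 4 | data) = 4/15, P(r = 5 | data) = 2/3.
Averaging over the posterior, P(yellow next | data) = (0)(1/15) + (1/3)(4/15) + (2/3)(2/3) = 8/15.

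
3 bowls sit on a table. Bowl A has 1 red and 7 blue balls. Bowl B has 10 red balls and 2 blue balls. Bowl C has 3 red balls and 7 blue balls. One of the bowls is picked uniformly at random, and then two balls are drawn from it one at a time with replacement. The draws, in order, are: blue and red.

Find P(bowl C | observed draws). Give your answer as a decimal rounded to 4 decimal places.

0.4583

Compute the likelihood of the observed sequence for each case: P(data | bowl A) = (7/8)(1/8) = 0.10938; P(data | bowl B) = (2/12)(10/12) = 0.13889; P(data | bowl C) = (7/10)(3/10) = 0.21.
The prior-weighted likelihoods are 1/3 · 0.10938 = 0.036458, 1/3 · 0.13889 = 0.046296, 1/3 · 0.21 = 0.07; summing to 0.15275.
By Bayes' rule, P(bowl C | data) = (0.07) / (0.15275) = 0.45825.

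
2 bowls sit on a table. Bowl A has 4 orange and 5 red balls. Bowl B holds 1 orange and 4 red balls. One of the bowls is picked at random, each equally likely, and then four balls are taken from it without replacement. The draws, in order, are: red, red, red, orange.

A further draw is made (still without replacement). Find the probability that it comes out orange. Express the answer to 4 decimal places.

0.1705

Compute the likelihood of the observed sequence for each case: P(data | bowl A) = (5/9)(4/8)(3/7)(4/6) = 5/63; P(data | bowl B) = (4/5)(3/4)(2/3)(1/2) = 1/5.
Multiplying each by its prior: 1/2 · 5/63 = 5/126, 1/2 · 1/5 = 1/10; summing to 44/315.
The posterior is then P(bowl A | data) = 25/88, P(bowl B | data) = 63/88.
So P(orange next | data) = Σ P(orange next | H) P(H | data) = (3/5)(25/88) + (0)(63/88) = 15/88.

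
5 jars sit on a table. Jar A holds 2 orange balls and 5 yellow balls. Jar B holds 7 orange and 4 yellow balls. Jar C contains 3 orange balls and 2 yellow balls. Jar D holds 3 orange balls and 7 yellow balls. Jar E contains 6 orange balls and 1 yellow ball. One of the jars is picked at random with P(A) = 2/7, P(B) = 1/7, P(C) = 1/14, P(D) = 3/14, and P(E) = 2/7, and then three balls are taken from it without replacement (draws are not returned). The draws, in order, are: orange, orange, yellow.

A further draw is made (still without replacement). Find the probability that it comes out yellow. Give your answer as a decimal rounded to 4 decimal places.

0.3846

For each hypothesis, P(data | H) works out to: P(data | jar A) = (2/7)(1/6)(5/5) = 0.047619; P(data | jar B) = (7/11)(6/10)(4/9) = 0.1697; P(data | jar C) = (3/5)(2/4)(2/3) = 0.2; P(data | jar D) = (3/10)(2/9)(7/8) = 0.058333; P(data | jar E) = (6/7)(5/6)(1/5) = 0.14286.
Weighting by the prior gives 2/7 · 0.047619 = 0.013605, 1/7 · 0.1697 = 0.024242, 1/14 · 0.2 = 0.014286, 3/14 · 0.058333 = 0.0125, 2/7 · 0.14286 = 0.040816; summing to 0.10545.
Normalising, the posterior is P(jar A | data) = 0.12902, P(jar B | data) = 0.2299, P(jar C | data) = 0.13547, P(jar D | data) = 0.11854, P(jar E | data) = 0.38707.
The predictive probability is P(yellow next | data) = (1)(0.12902) + (3/8)(0.2299) + (1/2)(0.13547) + (6/7)(0.11854) + (0)(0.38707) = 0.38458.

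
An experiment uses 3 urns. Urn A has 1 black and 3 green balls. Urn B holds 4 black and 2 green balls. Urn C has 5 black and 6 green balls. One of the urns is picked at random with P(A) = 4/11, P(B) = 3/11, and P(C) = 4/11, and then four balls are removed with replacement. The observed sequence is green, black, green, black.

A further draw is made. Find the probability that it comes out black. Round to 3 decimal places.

For each hypothesis, P(data | H) works out to: P(data | urn A) = (3/4)(1/4)(3/4)(1/4) = 0.035156; P(data | urn B) = (2/6)(4/6)(2/6)(4/6) = 0.049383; P(data | urn C) = (6/11)(5/11)(6/11)(5/11) = 0.061471.
Weighting by the prior gives 4/11 · 0.035156 = 0.012784, 3/11 · 0.049383 = 0.013468, 4/11 · 0.061471 = 0.022353; summing to 0.048605.
Normalising, the posterior is P(urn A | data) = 0.26302, P(urn B | data) = 0.27709, P(urn C | data) = 0.45989.
So P(black next | data) = Σ P(black next | H) P(H | data) = (1/4)(0.26302) + (2/3)(0.27709) + (5/11)(0.45989) = 0.45952.

0.460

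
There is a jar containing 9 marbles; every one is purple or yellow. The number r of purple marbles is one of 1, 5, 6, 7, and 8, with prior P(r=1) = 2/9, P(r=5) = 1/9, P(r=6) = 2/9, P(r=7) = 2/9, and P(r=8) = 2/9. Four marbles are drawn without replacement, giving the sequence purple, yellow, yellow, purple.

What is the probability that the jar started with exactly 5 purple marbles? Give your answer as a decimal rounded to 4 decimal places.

The likelihood of the observed sequence under each hypothesis: P(data | r = 1) = (1/9)(8/8)(7/7)(0/6) = 0; P(data | r = 5) = (5/9)(4/8)(3/7)(4/6) = 5/63; P(data | r = 6) = (6/9)(3/8)(2/7)(5/6) = 5/84; P(data | r = 7) = (7/9)(2/8)(1/7)(6/6) = 1/36; P(data | r = 8) = (8/9)(1/8)(0/7) = 0.
Weighting by the prior gives 2/9 · 0 = 0, 1/9 · 5/63 = 5/567, 2/9 · 5/84 = 5/378, 2/9 · 1/36 = 1/162, 2/9 · 0 = 0; summing to 16/567.
By Bayes' rule, P(r = 5 | data) = (5/567) / (16/567) = 5/16.

0.3125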